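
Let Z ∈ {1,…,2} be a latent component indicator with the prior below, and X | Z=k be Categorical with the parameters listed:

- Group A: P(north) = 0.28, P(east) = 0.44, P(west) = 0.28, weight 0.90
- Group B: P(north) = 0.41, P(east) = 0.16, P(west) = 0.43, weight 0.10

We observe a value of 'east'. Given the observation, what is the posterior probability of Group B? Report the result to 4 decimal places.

0.0388

By Bayes' theorem, P(k | x) = P(Z=k) f_k(x) / Σ_j P(Z=j) f_j(x).
Component likelihoods at x = 'east':
  f_A = 0.44
  f_B = 0.16
Weight by the priors:
  P(Z=A)·f_A = 0.90 × 0.44 = 0.396
  P(Z=B)·f_B = 0.10 × 0.16 = 0.016
Normaliser: 0.396 + 0.016 = 0.412
P(Group B | the observation) ≈ 0.0388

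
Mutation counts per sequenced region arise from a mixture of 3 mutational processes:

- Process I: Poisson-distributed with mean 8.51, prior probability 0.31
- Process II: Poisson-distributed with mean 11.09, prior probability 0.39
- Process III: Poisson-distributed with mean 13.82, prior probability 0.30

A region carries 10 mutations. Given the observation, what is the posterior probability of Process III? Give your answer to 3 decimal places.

0.206

By Bayes' theorem, P(k | x) = P(Z=k) f_k(x) / Σ_j P(Z=j) f_j(x).
Poisson probabilities:
  f_I = 0.110583
  f_II = 0.118366
  f_III = 0.0697217
Multiply by the mixture weights:
  P(Z=I)·f_I = 0.31 × 0.110583 = 0.0342806
  P(Z=II)·f_II = 0.39 × 0.118366 = 0.0461627
  P(Z=III)·f_III = 0.30 × 0.0697217 = 0.0209165
Marginal: 0.0342806 + 0.0461627 + 0.0209165 = 0.10136
P(Process III | 10 mutations) ≈ 0.206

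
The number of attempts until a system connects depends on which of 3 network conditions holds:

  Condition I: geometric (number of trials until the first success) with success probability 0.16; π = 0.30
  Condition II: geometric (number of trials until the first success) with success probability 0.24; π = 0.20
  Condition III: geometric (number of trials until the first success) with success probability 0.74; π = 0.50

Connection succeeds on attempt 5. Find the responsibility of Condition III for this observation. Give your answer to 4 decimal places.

P(component k | x) = π_k·f_k(x) / marginal(x), where marginal(x) = Σ_j π_j·f_j(x).
Evaluate each component's likelihood at the observed value:
  f_I = 0.0796594
  f_II = 0.0800692
  f_III = 0.00338162
Prior × likelihood for each component:
  π_I·f_I = 0.30 × 0.0796594 = 0.0238978
  π_II·f_II = 0.20 × 0.0800692 = 0.0160138
  π_III·f_III = 0.50 × 0.00338162 = 0.00169081
Normaliser: 0.0238978 + 0.0160138 + 0.00169081 = 0.0416025
P(Condition III | x) = 0.00169081 / 0.0416025 ≈ 0.0406

0.0406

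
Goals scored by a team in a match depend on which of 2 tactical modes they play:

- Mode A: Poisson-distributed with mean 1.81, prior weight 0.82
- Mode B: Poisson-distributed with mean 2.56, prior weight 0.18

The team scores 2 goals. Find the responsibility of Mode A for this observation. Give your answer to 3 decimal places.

Posterior ∝ prior × likelihood, so P(k | x) ∝ w_k f_k(x); normalise over all components.
Component likelihoods at x = 2 goals:
  L_A = e^(−1.81)·1.81^2/2! = 0.268074
  L_B = e^(−2.56)·2.56^2/2! = 0.253312
Unnormalised posteriors:
  w_A·L_A = 0.82 × 0.268074 = 0.21982
  w_B·L_B = 0.18 × 0.253312 = 0.0455962
Denominator: 0.21982 + 0.0455962 = 0.265417
P(Mode A | the observation) = 0.21982 / 0.265417 ≈ 0.828

0.828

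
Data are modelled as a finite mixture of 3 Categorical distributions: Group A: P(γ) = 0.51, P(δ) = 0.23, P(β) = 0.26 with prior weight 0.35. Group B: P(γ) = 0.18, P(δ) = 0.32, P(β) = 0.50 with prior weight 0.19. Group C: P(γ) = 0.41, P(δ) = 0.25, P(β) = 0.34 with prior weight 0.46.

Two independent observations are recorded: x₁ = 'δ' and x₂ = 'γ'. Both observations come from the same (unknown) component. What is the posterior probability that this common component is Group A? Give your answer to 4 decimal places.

0.4141

P(component k | x) = w_k·f_k(x) / marginal(x), where marginal(x) = Σ_j w_j·f_j(x).
Since both observations come from the same component, the likelihood for component k is f_k(x₁)·f_k(x₂).
  L_A = [0.23] × [0.51] = 0.1173
  L_B = [0.32] × [0.18] = 0.0576
  L_C = [0.25] × [0.41] = 0.1025
Weight by the priors:
  w_A·L_A = 0.35 × 0.1173 = 0.041055
  w_B·L_B = 0.19 × 0.0576 = 0.010944
  w_C·L_C = 0.46 × 0.1025 = 0.04715
Marginal: 0.041055 + 0.010944 + 0.04715 = 0.099149
So the posterior for Group A is 0.041055 / 0.099149 ≈ 0.4141.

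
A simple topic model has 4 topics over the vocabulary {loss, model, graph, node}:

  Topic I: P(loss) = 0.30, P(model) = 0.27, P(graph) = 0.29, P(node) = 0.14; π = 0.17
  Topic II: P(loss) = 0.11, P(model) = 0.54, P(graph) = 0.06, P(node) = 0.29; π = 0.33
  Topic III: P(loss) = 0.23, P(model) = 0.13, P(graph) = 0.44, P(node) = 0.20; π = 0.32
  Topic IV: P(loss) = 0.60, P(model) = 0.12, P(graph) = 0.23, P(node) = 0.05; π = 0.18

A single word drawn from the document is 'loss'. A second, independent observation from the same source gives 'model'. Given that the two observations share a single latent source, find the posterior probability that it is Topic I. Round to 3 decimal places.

Apply Bayes' rule: the posterior for each component is proportional to its prior times its likelihood at x.
Since both observations come from the same component, the likelihood for component k is f_k(x₁)·f_k(x₂).
  f_I = [0.3] × [0.27] = 0.081
  f_II = [0.11] × [0.54] = 0.0594
  f_III = [0.23] × [0.13] = 0.0299
  f_IV = [0.6] × [0.12] = 0.072
Prior × likelihood for each component:
  w_I·f_I = 0.17 × 0.081 = 0.01377
  w_II·f_II = 0.33 × 0.0594 = 0.019602
  w_III·f_III = 0.32 × 0.0299 = 0.009568
  w_IV·f_IV = 0.18 × 0.072 = 0.01296
Evidence: 0.01377 + 0.019602 + 0.009568 + 0.01296 = 0.0559
P(Topic I | x₁, x₂) ≈ 0.246

0.246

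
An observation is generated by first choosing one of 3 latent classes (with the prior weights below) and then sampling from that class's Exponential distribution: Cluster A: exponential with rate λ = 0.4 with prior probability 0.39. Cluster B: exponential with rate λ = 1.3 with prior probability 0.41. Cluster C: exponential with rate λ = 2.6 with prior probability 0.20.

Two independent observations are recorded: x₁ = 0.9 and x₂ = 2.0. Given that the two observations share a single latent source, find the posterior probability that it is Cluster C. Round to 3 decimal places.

P(component k | x) = π_k·f_k(x) / marginal(x), where marginal(x) = Σ_j π_j·f_j(x).
Since both observations come from the same component, the likelihood for component k is f_k(x₁)·f_k(x₂).
  p_A = [0.279071] × [0.179732] = 0.0501578
  p_B = [0.403477] × [0.0965557] = 0.038958
  p_C = [0.250452] × [0.0143431] = 0.00359225
Prior × likelihood for each component:
  π_A·p_A = 0.39 × 0.0501578 = 0.0195615
  π_B·p_B = 0.41 × 0.038958 = 0.0159728
  π_C·p_C = 0.20 × 0.00359225 = 0.00071845
Denominator: 0.0195615 + 0.0159728 + 0.00071845 = 0.0362528
P(Cluster C | x₁, x₂) = 0.00071845 / 0.0362528 ≈ 0.020

0.020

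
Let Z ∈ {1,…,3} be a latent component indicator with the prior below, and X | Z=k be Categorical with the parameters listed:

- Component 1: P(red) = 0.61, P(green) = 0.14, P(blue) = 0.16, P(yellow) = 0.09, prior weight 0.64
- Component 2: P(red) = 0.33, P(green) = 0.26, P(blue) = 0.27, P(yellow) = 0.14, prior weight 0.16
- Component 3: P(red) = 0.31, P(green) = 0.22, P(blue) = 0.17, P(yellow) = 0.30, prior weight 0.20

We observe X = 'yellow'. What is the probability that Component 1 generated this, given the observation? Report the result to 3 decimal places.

P(component k | x) = w_k·f_k(x) / marginal(x), where marginal(x) = Σ_j w_j·f_j(x).
Evaluate each component's likelihood at the observed value:
  p_1 = P(yellow | comp) = 0.09
  p_2 = P(yellow | comp) = 0.14
  p_3 = P(yellow | comp) = 0.30
Prior × likelihood for each component:
  w_1·p_1 = 0.64 × 0.09 = 0.0576
  w_2·p_2 = 0.16 × 0.14 = 0.0224
  w_3·p_3 = 0.20 × 0.3 = 0.06
Normaliser: 0.0576 + 0.0224 + 0.06 = 0.14
Responsibility of Component 1: 0.0576 / 0.14 ≈ 0.411

0.411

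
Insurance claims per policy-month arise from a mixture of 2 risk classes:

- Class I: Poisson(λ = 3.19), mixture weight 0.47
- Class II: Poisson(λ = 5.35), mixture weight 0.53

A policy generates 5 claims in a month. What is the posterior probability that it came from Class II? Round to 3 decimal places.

Apply Bayes' rule: the posterior for each component is proportional to its prior times its likelihood at x.
Component likelihoods at x = 5 claims:
  L_I = e^(−3.19)·3.19^5/5! = 0.113337
  L_II = e^(−5.35)·5.35^5/5! = 0.173425
Weight by the priors:
  π_I·L_I = 0.47 × 0.113337 = 0.0532685
  π_II·L_II = 0.53 × 0.173425 = 0.0919154
Marginal: 0.0532685 + 0.0919154 = 0.145184
P(Class II | data) ≈ 0.633

0.633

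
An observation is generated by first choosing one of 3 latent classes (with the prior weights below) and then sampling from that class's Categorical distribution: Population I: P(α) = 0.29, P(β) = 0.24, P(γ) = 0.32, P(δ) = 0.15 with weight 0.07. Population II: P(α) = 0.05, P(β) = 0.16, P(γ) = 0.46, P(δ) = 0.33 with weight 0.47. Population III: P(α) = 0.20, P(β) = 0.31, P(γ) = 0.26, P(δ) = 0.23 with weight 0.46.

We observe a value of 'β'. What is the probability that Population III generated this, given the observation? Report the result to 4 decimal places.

By Bayes' theorem, P(k | x) = π_k f_k(x) / Σ_j π_j f_j(x).
Component likelihoods at x = 'β':
  L_I = P(β | comp) = 0.24
  L_II = P(β | comp) = 0.16
  L_III = P(β | comp) = 0.31
Weight by the priors:
  π_I·L_I = 0.07 × 0.24 = 0.0168
  π_II·L_II = 0.47 × 0.16 = 0.0752
  π_III·L_III = 0.46 × 0.31 = 0.1426
Marginal: 0.0168 + 0.0752 + 0.1426 = 0.2346
P(Population III | x) ≈ 0.6078

0.6078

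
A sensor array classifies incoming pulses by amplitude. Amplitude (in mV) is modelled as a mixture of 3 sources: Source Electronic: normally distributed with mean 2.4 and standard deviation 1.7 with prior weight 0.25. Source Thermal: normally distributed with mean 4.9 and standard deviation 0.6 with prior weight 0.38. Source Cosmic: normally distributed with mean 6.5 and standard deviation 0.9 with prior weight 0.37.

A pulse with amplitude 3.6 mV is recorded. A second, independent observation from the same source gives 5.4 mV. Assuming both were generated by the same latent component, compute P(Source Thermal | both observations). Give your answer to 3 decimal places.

Posterior ∝ prior × likelihood, so P(k | x) ∝ P(Z=k) f_k(x); normalise over all components.
Since both observations come from the same component, the likelihood for component k is f_k(x₁)·f_k(x₂).
  f_Electronic = [(1/(1.7·√(2π)))·exp(−(3.6−2.4)²/(2·1.7²)) = 0.234672·exp(-0.24913) = 0.182921] × [0.0494566] = 0.00904664
  f_Thermal = [(1/(0.6·√(2π)))·exp(−(3.6−4.9)²/(2·0.6²)) = 0.664904·exp(-2.34722) = 0.0635877] × [0.469853] = 0.0298769
  f_Cosmic = [(1/(0.9·√(2π)))·exp(−(3.6−6.5)²/(2·0.9²)) = 0.443269·exp(-5.19136) = 0.00246655] × [0.210033] = 0.000518056
Multiply by the mixture weights:
  P(Z=Electronic)·f_Electronic = 0.25 × 0.00904664 = 0.00226166
  P(Z=Thermal)·f_Thermal = 0.38 × 0.0298769 = 0.0113532
  P(Z=Cosmic)·f_Cosmic = 0.37 × 0.000518056 = 0.000191681
Normaliser: 0.00226166 + 0.0113532 + 0.000191681 = 0.0138066
So the posterior for Source Thermal is 0.0113532 / 0.0138066 ≈ 0.822.

0.822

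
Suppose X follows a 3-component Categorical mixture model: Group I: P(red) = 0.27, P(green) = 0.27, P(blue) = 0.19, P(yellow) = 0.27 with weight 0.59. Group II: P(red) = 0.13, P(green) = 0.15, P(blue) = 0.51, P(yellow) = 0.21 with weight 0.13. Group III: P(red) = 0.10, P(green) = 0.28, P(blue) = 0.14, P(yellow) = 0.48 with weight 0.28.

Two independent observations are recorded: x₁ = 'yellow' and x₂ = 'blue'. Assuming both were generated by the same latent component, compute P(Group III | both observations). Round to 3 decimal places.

0.299

P(component k | x) = π_k·f_k(x) / marginal(x), where marginal(x) = Σ_j π_j·f_j(x).
Since both observations come from the same component, the likelihood for component k is f_k(x₁)·f_k(x₂).
  L_I = [P(yellow | comp) = 0.27] × [0.19] = 0.0513
  L_II = [P(yellow | comp) = 0.21] × [0.51] = 0.1071
  L_III = [P(yellow | comp) = 0.48] × [0.14] = 0.0672
Prior × likelihood for each component:
  π_I·L_I = 0.59 × 0.0513 = 0.030267
  π_II·L_II = 0.13 × 0.1071 = 0.013923
  π_III·L_III = 0.28 × 0.0672 = 0.018816
Sum: 0.030267 + 0.013923 + 0.018816 = 0.063006
Responsibility of Group III: 0.018816 / 0.063006 ≈ 0.299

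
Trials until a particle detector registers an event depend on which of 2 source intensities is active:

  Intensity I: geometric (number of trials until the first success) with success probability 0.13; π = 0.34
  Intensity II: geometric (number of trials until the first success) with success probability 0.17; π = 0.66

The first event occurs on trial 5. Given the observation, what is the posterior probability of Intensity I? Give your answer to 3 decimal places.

P(component k | x) = w_k·f_k(x) / marginal(x), where marginal(x) = Σ_j w_j·f_j(x).
Component likelihoods at x = 5:
  f_I = 0.0744767
  f_II = 0.0806791
Weight by the priors:
  w_I·f_I = 0.34 × 0.0744767 = 0.0253221
  w_II·f_II = 0.66 × 0.0806791 = 0.0532482
Marginal: 0.0253221 + 0.0532482 = 0.0785703
P(Intensity I | the observation) ≈ 0.322

0.322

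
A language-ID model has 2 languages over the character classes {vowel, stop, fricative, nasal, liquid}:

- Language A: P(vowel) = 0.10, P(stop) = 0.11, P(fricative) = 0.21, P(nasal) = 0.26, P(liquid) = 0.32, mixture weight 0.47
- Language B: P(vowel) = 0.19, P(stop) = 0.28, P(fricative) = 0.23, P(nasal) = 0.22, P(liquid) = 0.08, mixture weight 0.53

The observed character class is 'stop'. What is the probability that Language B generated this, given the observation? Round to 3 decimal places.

P(component k | x) = P(Z=k)·f_k(x) / marginal(x), where marginal(x) = Σ_j P(Z=j)·f_j(x).
Component likelihoods at x = 'stop':
  f_A = 0.11
  f_B = 0.28
Unnormalised posteriors:
  P(Z=A)·f_A = 0.47 × 0.11 = 0.0517
  P(Z=B)·f_B = 0.53 × 0.28 = 0.1484
Denominator: 0.0517 + 0.1484 = 0.2001
P(Language B | x) ≈ 0.742

0.742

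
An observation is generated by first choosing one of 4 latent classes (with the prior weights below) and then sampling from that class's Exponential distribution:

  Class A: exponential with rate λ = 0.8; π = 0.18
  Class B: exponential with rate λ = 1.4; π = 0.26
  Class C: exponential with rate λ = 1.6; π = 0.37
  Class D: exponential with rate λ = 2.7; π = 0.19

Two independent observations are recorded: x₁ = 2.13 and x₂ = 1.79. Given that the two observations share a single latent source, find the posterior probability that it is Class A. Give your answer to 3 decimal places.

P(component k | x) = w_k·f_k(x) / marginal(x), where marginal(x) = Σ_j w_j·f_j(x).
Since both observations come from the same component, the likelihood for component k is f_k(x₁)·f_k(x₂).
  p_A = [0.145563] × [0.191065] = 0.027812
  p_B = [0.0709679] × [0.114232] = 0.00810677
  p_C = [0.0529718] × [0.0912642] = 0.00483443
  p_D = [0.00858492] × [0.021499] = 0.000184567
Prior × likelihood for each component:
  w_A·p_A = 0.18 × 0.027812 = 0.00500616
  w_B·p_B = 0.26 × 0.00810677 = 0.00210776
  w_C·p_C = 0.37 × 0.00483443 = 0.00178874
  w_D·p_D = 0.19 × 0.000184567 = 3.50678e-05
Evidence: 0.00500616 + 0.00210776 + 0.00178874 + 3.50678e-05 = 0.00893773
P(Class A | x) ≈ 0.560

0.560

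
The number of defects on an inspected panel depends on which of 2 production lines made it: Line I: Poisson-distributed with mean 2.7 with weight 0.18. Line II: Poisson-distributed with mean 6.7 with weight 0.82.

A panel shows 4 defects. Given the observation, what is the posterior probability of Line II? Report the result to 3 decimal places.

Posterior ∝ prior × likelihood, so P(k | x) ∝ π_k f_k(x); normalise over all components.
Poisson probabilities:
  p_I = e^(−2.7)·2.7^4/4! = 0.148816
  p_II = e^(−6.7)·6.7^4/4! = 0.103351
Weight by the priors:
  π_I·p_I = 0.18 × 0.148816 = 0.0267868
  π_II·p_II = 0.82 × 0.103351 = 0.0847479
Normaliser: 0.0267868 + 0.0847479 = 0.111535
So the posterior for Line II is 0.0847479 / 0.111535 ≈ 0.760.

0.760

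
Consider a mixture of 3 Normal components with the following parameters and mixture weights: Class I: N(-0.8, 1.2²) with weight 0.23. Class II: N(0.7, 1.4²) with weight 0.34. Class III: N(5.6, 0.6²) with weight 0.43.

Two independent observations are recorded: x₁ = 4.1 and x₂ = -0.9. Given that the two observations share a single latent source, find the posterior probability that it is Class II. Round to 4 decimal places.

0.9920

P(component k | x) = π_k·f_k(x) / marginal(x), where marginal(x) = Σ_j π_j·f_j(x).
Since both observations come from the same component, the likelihood for component k is f_k(x₁)·f_k(x₂).
  L_I = [(1/(1.2·√(2π)))·exp(−(4.1−-0.8)²/(2·1.2²)) = 0.332452·exp(-8.33681) = 7.96343e-05] × [0.3313] = 2.63828e-05
  L_II = [(1/(1.4·√(2π)))·exp(−(4.1−0.7)²/(2·1.4²)) = 0.284959·exp(-2.94898) = 0.0149299] × [0.148307] = 0.0022142
  L_III = [(1/(0.6·√(2π)))·exp(−(4.1−5.6)²/(2·0.6²)) = 0.664904·exp(-3.12500) = 0.0292138] × [2.1783e-26] = 6.36364e-28
Weight by the priors:
  π_I·L_I = 0.23 × 2.63828e-05 = 6.06805e-06
  π_II·L_II = 0.34 × 0.0022142 = 0.000752829
  π_III·L_III = 0.43 × 6.36364e-28 = 2.73637e-28
Marginal: 6.06805e-06 + 0.000752829 + 2.73637e-28 = 0.000758897
So the posterior for Class II is 0.000752829 / 0.000758897 ≈ 0.9920.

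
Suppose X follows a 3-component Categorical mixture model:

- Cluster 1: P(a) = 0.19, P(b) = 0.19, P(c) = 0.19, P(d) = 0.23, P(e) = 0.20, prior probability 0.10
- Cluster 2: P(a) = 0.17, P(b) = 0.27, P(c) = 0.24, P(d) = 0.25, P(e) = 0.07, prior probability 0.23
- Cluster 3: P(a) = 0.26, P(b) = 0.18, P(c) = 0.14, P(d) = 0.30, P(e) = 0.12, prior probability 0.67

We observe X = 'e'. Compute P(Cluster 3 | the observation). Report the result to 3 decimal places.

Apply Bayes' rule: the posterior for each component is proportional to its prior times its likelihood at x.
Categorical probabilities:
  f_1 = 0.2
  f_2 = 0.07
  f_3 = 0.12
Prior × likelihood for each component:
  w_1·f_1 = 0.10 × 0.2 = 0.02
  w_2·f_2 = 0.23 × 0.07 = 0.0161
  w_3·f_3 = 0.67 × 0.12 = 0.0804
Denominator: 0.02 + 0.0161 + 0.0804 = 0.1165
So the posterior for Cluster 3 is 0.0804 / 0.1165 ≈ 0.690.

0.690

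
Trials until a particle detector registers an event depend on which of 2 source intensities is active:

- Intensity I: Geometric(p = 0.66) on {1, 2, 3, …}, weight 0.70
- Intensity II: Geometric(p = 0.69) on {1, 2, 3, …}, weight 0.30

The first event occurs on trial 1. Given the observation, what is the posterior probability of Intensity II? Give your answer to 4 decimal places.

0.3094

Apply Bayes' rule: the posterior for each component is proportional to its prior times its likelihood at x.
Component likelihoods at x = 1:
  L_I = 0.66·(1−0.66)^0 = 0.66·1 = 0.66
  L_II = 0.69·(1−0.69)^0 = 0.69·1 = 0.69
Prior × likelihood for each component:
  π_I·L_I = 0.70 × 0.66 = 0.462
  π_II·L_II = 0.30 × 0.69 = 0.207
Sum: 0.462 + 0.207 = 0.669
P(Intensity II | the observation) = 0.207 / 0.669 ≈ 0.3094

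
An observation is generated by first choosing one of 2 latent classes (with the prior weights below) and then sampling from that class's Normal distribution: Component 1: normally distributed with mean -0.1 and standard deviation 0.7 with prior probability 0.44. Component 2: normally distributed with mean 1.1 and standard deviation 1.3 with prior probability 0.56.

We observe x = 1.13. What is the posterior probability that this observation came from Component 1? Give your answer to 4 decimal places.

0.2376

P(component k | x) = w_k·f_k(x) / marginal(x), where marginal(x) = Σ_j w_j·f_j(x).
Normal densities:
  L_1 = 0.121719
  L_2 = 0.306797
Unnormalised posteriors:
  w_1·L_1 = 0.44 × 0.121719 = 0.0535564
  w_2·L_2 = 0.56 × 0.306797 = 0.171806
Sum: 0.0535564 + 0.171806 = 0.225363
So the posterior for Component 1 is 0.0535564 / 0.225363 ≈ 0.2376.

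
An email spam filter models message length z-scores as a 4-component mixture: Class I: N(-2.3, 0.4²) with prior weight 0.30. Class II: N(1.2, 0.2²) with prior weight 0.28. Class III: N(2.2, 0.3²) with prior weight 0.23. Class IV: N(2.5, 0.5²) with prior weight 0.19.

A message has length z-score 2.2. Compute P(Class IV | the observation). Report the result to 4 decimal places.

Apply Bayes' rule: the posterior for each component is proportional to its prior times its likelihood at x.
Component likelihoods at x = 2.2:
  f_I = 3.2821e-28
  f_II = 7.4336e-06
  f_III = 1.32981
  f_IV = 0.666449
Prior × likelihood for each component:
  π_I·f_I = 0.30 × 3.2821e-28 = 9.84631e-29
  π_II·f_II = 0.28 × 7.4336e-06 = 2.08141e-06
  π_III·f_III = 0.23 × 1.32981 = 0.305856
  π_IV·f_IV = 0.19 × 0.666449 = 0.126625
Evidence: 9.84631e-29 + 2.08141e-06 + 0.305856 + 0.126625 = 0.432483
Responsibility of Class IV: 0.126625 / 0.432483 ≈ 0.2928

0.2928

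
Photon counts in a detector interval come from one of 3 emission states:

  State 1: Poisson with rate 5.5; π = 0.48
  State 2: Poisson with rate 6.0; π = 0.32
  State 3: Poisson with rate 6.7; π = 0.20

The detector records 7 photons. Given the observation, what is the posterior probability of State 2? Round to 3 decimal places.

By Bayes' theorem, P(k | x) = π_k f_k(x) / Σ_j π_j f_j(x).
Evaluate each component's likelihood at the observed value:
  p_1 = 0.123449
  p_2 = 0.137677
  p_3 = 0.14802
Multiply by the mixture weights:
  π_1·p_1 = 0.48 × 0.123449 = 0.0592557
  π_2·p_2 = 0.32 × 0.137677 = 0.0440566
  π_3·p_3 = 0.20 × 0.14802 = 0.029604
Denominator: 0.0592557 + 0.0440566 + 0.029604 = 0.132916
P(State 2 | data) ≈ 0.331

0.331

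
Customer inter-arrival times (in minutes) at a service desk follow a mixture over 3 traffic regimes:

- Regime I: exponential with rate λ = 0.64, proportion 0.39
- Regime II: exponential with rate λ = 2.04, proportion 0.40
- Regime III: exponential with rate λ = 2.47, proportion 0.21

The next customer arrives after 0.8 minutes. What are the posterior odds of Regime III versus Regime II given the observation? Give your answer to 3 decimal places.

Only the two components matter; the odds are (π_i f_i(x)) / (π_j f_j(x)).
Evaluate each component's likelihood at the observed value:
  L_I = 0.383549
  L_II = 0.398898
  L_III = 0.342398
Posterior odds = (π_III·L_III) / (π_II·L_II) = (0.21·0.342398) / (0.40·0.398898) = 0.0719036 / 0.159559 ≈ 0.451

0.451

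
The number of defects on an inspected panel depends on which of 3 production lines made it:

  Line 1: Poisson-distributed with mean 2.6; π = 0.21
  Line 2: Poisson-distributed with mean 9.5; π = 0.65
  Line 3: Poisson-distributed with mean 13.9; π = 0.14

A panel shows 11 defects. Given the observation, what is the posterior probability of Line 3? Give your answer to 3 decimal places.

0.148

P(component k | x) = π_k·f_k(x) / marginal(x), where marginal(x) = Σ_j π_j·f_j(x).
Poisson probabilities:
  f_1 = 6.82945e-05
  f_2 = 0.106661
  f_3 = 0.0861616
Weight by the priors:
  π_1·f_1 = 0.21 × 6.82945e-05 = 1.43418e-05
  π_2·f_2 = 0.65 × 0.106661 = 0.0693298
  π_3·f_3 = 0.14 × 0.0861616 = 0.0120626
Marginal: 1.43418e-05 + 0.0693298 + 0.0120626 = 0.0814067
So the posterior for Line 3 is 0.0120626 / 0.0814067 ≈ 0.148.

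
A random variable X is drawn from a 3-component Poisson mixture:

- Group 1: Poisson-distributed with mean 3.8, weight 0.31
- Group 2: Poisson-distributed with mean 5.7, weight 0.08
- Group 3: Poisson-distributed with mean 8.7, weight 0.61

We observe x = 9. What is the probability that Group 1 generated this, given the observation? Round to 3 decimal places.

0.036

P(component k | x) = w_k·f_k(x) / marginal(x), where marginal(x) = Σ_j w_j·f_j(x).
Evaluate each component's likelihood at the observed value:
  p_1 = e^(−3.8)·3.8^9/9! = 0.0101852
  p_2 = e^(−5.7)·5.7^9/9! = 0.0585642
  p_3 = e^(−8.7)·8.7^9/9! = 0.131084
Prior × likelihood for each component:
  w_1·p_1 = 0.31 × 0.0101852 = 0.00315742
  w_2·p_2 = 0.08 × 0.0585642 = 0.00468513
  w_3·p_3 = 0.61 × 0.131084 = 0.079961
Evidence: 0.00315742 + 0.00468513 + 0.079961 = 0.0878035
P(Group 1 | data) ≈ 0.036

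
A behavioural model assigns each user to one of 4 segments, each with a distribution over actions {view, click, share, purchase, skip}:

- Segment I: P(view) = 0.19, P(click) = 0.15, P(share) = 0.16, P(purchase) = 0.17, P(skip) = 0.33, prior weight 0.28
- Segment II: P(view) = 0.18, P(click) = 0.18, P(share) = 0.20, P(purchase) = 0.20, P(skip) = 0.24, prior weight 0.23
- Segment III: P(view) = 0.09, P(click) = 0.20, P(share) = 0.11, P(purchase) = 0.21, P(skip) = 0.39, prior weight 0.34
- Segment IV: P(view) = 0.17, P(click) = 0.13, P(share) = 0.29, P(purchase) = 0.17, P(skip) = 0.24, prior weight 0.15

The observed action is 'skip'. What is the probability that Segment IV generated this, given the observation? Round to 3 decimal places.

Posterior ∝ prior × likelihood, so P(k | x) ∝ π_k f_k(x); normalise over all components.
Categorical probabilities:
  L_I = 0.33
  L_II = 0.24
  L_III = 0.39
  L_IV = 0.24
Multiply by the mixture weights:
  π_I·L_I = 0.28 × 0.33 = 0.0924
  π_II·L_II = 0.23 × 0.24 = 0.0552
  π_III·L_III = 0.34 × 0.39 = 0.1326
  π_IV·L_IV = 0.15 × 0.24 = 0.036
Marginal: 0.0924 + 0.0552 + 0.1326 + 0.036 = 0.3162
So the posterior for Segment IV is 0.036 / 0.3162 ≈ 0.114.

0.114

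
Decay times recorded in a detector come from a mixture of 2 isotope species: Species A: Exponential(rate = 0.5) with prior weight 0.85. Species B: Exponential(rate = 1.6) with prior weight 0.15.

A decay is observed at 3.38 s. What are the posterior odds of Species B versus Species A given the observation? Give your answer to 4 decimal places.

Since P(k|x) ∝ π_k f_k(x), the posterior odds are π_i f_i(x) / (π_j f_j(x)).
Evaluate each component's likelihood at the observed value:
  f_A = 0.0922598
  f_B = 0.00716895
Odds = (0.15/0.85) × (0.00716895/0.0922598) = 0.176471 × 0.0777039 ≈ 0.0137

0.0137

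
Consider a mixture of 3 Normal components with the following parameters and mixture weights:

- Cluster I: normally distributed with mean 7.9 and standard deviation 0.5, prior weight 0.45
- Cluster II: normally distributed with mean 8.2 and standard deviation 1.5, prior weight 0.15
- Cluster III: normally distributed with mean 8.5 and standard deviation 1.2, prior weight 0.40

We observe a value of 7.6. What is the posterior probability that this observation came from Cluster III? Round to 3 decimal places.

0.230

The responsibility of component k is π_k f_k(x) divided by Σ_j π_j f_j(x).
Component likelihoods at x = 7.6:
  p_I = (1/(0.5·√(2π)))·exp(−(7.6−7.9)²/(2·0.5²)) = 0.797885·exp(-0.18000) = 0.666449
  p_II = (1/(1.5·√(2π)))·exp(−(7.6−8.2)²/(2·1.5²)) = 0.265962·exp(-0.08000) = 0.245513
  p_III = (1/(1.2·√(2π)))·exp(−(7.6−8.5)²/(2·1.2²)) = 0.332452·exp(-0.28125) = 0.250948
Weight by the priors:
  π_I·p_I = 0.45 × 0.666449 = 0.299902
  π_II·p_II = 0.15 × 0.245513 = 0.036827
  π_III·p_III = 0.40 × 0.250948 = 0.100379
Denominator: 0.299902 + 0.036827 + 0.100379 = 0.437108
P(Cluster III | x) = 0.100379 / 0.437108 ≈ 0.230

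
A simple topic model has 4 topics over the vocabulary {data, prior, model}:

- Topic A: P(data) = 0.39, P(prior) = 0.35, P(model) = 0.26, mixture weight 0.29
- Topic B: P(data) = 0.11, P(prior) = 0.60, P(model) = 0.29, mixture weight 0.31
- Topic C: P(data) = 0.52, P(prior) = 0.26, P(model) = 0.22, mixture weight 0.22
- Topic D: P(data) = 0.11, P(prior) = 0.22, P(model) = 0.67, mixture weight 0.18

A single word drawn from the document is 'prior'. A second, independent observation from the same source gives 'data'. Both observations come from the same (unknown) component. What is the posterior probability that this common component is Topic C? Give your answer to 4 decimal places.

0.3159

Posterior ∝ prior × likelihood, so P(k | x) ∝ w_k f_k(x); normalise over all components.
Since both observations come from the same component, the likelihood for component k is f_k(x₁)·f_k(x₂).
  L_A = [0.35] × [0.39] = 0.1365
  L_B = [0.6] × [0.11] = 0.066
  L_C = [0.26] × [0.52] = 0.1352
  L_D = [0.22] × [0.11] = 0.0242
Unnormalised posteriors:
  w_A·L_A = 0.29 × 0.1365 = 0.039585
  w_B·L_B = 0.31 × 0.066 = 0.02046
  w_C·L_C = 0.22 × 0.1352 = 0.029744
  w_D·L_D = 0.18 × 0.0242 = 0.004356
Denominator: 0.039585 + 0.02046 + 0.029744 + 0.004356 = 0.094145
P(Topic C | x₁, x₂) = 0.029744 / 0.094145 ≈ 0.3159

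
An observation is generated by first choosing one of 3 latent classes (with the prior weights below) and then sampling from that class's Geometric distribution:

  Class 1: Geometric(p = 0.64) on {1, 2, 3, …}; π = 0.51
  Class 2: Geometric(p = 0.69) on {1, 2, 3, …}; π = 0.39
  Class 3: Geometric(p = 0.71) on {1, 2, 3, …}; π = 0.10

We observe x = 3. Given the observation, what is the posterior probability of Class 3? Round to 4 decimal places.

Apply Bayes' rule: the posterior for each component is proportional to its prior times its likelihood at x.
Geometric probabilities:
  f_1 = 0.64·(1−0.64)^2 = 0.64·0.1296 = 0.082944
  f_2 = 0.69·(1−0.69)^2 = 0.69·0.0961 = 0.066309
  f_3 = 0.71·(1−0.71)^2 = 0.71·0.0841 = 0.059711
Weight by the priors:
  w_1·f_1 = 0.51 × 0.082944 = 0.0423014
  w_2·f_2 = 0.39 × 0.066309 = 0.0258605
  w_3·f_3 = 0.10 × 0.059711 = 0.0059711
Sum: 0.0423014 + 0.0258605 + 0.0059711 = 0.0741331
P(Class 3 | 3) = 0.0059711 / 0.0741331 ≈ 0.0805

0.0805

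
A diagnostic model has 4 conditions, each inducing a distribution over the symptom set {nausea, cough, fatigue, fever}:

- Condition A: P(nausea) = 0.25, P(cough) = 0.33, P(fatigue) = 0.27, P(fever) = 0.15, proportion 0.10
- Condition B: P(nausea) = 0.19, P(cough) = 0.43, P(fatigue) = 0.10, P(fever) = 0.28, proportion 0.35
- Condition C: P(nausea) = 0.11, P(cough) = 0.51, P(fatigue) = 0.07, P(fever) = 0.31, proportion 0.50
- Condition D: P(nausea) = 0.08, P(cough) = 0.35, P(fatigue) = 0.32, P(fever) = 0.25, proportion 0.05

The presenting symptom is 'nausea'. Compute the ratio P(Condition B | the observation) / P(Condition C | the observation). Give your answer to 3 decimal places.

1.209

Since P(k|x) ∝ π_k f_k(x), the posterior odds are π_i f_i(x) / (π_j f_j(x)).
Categorical probabilities:
  f_A = 0.25
  f_B = 0.19
  f_C = 0.11
  f_D = 0.08
Posterior odds = (π_B·f_B) / (π_C·f_C) = (0.35·0.19) / (0.50·0.11) = 0.0665 / 0.055 ≈ 1.209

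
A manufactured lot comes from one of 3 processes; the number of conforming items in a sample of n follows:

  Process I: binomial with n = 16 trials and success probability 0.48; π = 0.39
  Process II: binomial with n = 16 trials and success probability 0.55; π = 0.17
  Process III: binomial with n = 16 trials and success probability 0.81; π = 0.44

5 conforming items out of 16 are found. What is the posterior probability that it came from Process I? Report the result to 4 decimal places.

0.8505

Posterior ∝ prior × likelihood, so P(k | x) ∝ π_k f_k(x); normalise over all components.
Evaluate each component's likelihood at the observed value:
  L_I = C(16,5)·0.48^5·0.52^11 = 4368·0.0254804·0.000751687 = 0.0836615
  L_II = C(16,5)·0.55^5·0.45^11 = 4368·0.0503284·0.000153228 = 0.0336848
  L_III = C(16,5)·0.81^5·0.19^11 = 4368·0.348678·1.1649e-08 = 1.77418e-05
Multiply by the mixture weights:
  π_I·L_I = 0.39 × 0.0836615 = 0.032628
  π_II·L_II = 0.17 × 0.0336848 = 0.00572641
  π_III·L_III = 0.44 × 1.77418e-05 = 7.80639e-06
Marginal: 0.032628 + 0.00572641 + 7.80639e-06 = 0.0383622
So the posterior for Process I is 0.032628 / 0.0383622 ≈ 0.8505.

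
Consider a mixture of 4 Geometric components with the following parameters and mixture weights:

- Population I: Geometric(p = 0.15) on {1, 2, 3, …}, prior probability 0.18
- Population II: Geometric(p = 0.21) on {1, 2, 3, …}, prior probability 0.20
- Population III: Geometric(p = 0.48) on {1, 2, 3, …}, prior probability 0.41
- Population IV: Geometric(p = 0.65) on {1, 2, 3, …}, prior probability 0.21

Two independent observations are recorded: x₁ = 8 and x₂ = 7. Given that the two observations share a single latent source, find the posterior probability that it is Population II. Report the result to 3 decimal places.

0.447

Apply Bayes' rule: the posterior for each component is proportional to its prior times its likelihood at x.
Since both observations come from the same component, the likelihood for component k is f_k(x₁)·f_k(x₂).
  f_I = [0.15·(1−0.15)^7 = 0.15·0.320577 = 0.0480866] × [0.0565724] = 0.00272037
  f_II = [0.21·(1−0.21)^7 = 0.21·0.192039 = 0.0403282] × [0.0510484] = 0.00205869
  f_III = [0.48·(1−0.48)^7 = 0.48·0.0102807 = 0.00493474] × [0.00948989] = 4.68302e-05
  f_IV = [0.65·(1−0.65)^7 = 0.65·0.000643393 = 0.000418205] × [0.00119487] = 4.99702e-07
Prior × likelihood for each component:
  π_I·f_I = 0.18 × 0.00272037 = 0.000489667
  π_II·f_II = 0.20 × 0.00205869 = 0.000411738
  π_III·f_III = 0.41 × 4.68302e-05 = 1.92004e-05
  π_IV·f_IV = 0.21 × 4.99702e-07 = 1.04937e-07
Sum: 0.000489667 + 0.000411738 + 1.92004e-05 + 1.04937e-07 = 0.00092071
So the posterior for Population II is 0.000411738 / 0.00092071 ≈ 0.447.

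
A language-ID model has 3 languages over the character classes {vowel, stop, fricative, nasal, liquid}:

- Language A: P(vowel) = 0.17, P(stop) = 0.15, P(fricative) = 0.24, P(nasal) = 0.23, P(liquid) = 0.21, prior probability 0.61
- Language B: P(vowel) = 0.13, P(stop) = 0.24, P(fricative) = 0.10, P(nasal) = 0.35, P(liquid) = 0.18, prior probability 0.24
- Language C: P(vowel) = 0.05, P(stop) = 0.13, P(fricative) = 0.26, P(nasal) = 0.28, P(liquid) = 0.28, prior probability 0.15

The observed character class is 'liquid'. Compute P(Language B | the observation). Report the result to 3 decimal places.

0.203

The responsibility of component k is w_k f_k(x) divided by Σ_j w_j f_j(x).
Component likelihoods at x = 'liquid':
  L_A = 0.21
  L_B = 0.18
  L_C = 0.28
Unnormalised posteriors:
  w_A·L_A = 0.61 × 0.21 = 0.1281
  w_B·L_B = 0.24 × 0.18 = 0.0432
  w_C·L_C = 0.15 × 0.28 = 0.042
Evidence: 0.1281 + 0.0432 + 0.042 = 0.2133
P(Language B | x) ≈ 0.203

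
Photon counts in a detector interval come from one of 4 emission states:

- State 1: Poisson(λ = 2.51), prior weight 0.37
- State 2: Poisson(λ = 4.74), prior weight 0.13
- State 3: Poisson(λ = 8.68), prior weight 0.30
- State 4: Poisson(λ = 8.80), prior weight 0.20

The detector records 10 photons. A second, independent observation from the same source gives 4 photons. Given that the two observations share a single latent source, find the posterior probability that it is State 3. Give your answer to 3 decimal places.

0.531

P(component k | x) = π_k·f_k(x) / marginal(x), where marginal(x) = Σ_j π_j·f_j(x).
Since both observations come from the same component, the likelihood for component k is f_k(x₁)·f_k(x₂).
  f_1 = [0.000222277] × [0.134402] = 2.98744e-05
  f_2 = [0.0137868] × [0.1838] = 0.00253402
  f_3 = [0.113699] × [0.0401968] = 0.00457035
  f_4 = [0.115684] × [0.0376641] = 0.00435713
Prior × likelihood for each component:
  π_1·f_1 = 0.37 × 2.98744e-05 = 1.10535e-05
  π_2·f_2 = 0.13 × 0.00253402 = 0.000329423
  π_3·f_3 = 0.30 × 0.00457035 = 0.00137111
  π_4·f_4 = 0.20 × 0.00435713 = 0.000871425
Evidence: 1.10535e-05 + 0.000329423 + 0.00137111 + 0.000871425 = 0.00258301
Responsibility of State 3: 0.00137111 / 0.00258301 ≈ 0.531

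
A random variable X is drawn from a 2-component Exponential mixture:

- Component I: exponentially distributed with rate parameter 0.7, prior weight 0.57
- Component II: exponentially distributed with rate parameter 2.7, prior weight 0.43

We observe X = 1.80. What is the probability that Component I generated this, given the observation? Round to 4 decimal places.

0.9263

Apply Bayes' rule: the posterior for each component is proportional to its prior times its likelihood at x.
Exponential densities:
  f_I = 0.7·e^(−0.7·1.80) = 0.7·e^(−1.2600) = 0.198558
  f_II = 2.7·e^(−2.7·1.80) = 2.7·e^(−4.8600) = 0.0209263
Weight by the priors:
  w_I·f_I = 0.57 × 0.198558 = 0.113178
  w_II·f_II = 0.43 × 0.0209263 = 0.00899831
Marginal: 0.113178 + 0.00899831 = 0.122176
Responsibility of Component I: 0.113178 / 0.122176 ≈ 0.9263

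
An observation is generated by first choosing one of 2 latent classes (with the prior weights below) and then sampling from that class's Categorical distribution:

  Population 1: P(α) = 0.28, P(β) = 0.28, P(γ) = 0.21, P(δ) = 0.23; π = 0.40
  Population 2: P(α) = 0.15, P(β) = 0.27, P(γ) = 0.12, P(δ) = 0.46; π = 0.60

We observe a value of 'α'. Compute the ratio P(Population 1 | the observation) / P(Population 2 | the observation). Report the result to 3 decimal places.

1.244

Posterior odds = (π_i f_i(x)) / (π_j f_j(x)); the normalising sum cancels.
Categorical probabilities:
  p_1 = P(α | comp) = 0.28
  p_2 = P(α | comp) = 0.15
Posterior odds = (π_1·p_1) / (π_2·p_2) = (0.40·0.28) / (0.60·0.15) = 0.112 / 0.09 ≈ 1.244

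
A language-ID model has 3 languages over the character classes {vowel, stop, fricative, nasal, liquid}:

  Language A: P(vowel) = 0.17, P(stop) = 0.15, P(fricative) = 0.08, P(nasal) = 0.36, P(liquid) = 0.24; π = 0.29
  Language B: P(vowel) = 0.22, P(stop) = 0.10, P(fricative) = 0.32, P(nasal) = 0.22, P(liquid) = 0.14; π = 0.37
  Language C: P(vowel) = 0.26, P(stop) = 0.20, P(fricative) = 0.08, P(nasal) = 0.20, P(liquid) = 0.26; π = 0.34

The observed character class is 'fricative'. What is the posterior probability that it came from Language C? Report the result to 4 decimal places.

0.1611

Apply Bayes' rule: the posterior for each component is proportional to its prior times its likelihood at x.
Component likelihoods at x = 'fricative':
  p_A = 0.08
  p_B = 0.32
  p_C = 0.08
Weight by the priors:
  π_A·p_A = 0.29 × 0.08 = 0.0232
  π_B·p_B = 0.37 × 0.32 = 0.1184
  π_C·p_C = 0.34 × 0.08 = 0.0272
Evidence: 0.0232 + 0.1184 + 0.0272 = 0.1688
P(Language C | x) ≈ 0.1611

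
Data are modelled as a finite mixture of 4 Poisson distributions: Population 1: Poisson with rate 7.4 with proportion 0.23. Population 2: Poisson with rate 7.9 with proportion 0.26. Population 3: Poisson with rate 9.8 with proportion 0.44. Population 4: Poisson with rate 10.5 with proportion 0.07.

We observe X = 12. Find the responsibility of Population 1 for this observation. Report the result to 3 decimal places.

0.118

P(component k | x) = π_k·f_k(x) / marginal(x), where marginal(x) = Σ_j π_j·f_j(x).
Component likelihoods at x = 12:
  p_1 = 0.0344084
  p_2 = 0.0457364
  p_3 = 0.0908427
  p_4 = 0.103239
Unnormalised posteriors:
  π_1·p_1 = 0.23 × 0.0344084 = 0.00791393
  π_2·p_2 = 0.26 × 0.0457364 = 0.0118915
  π_3·p_3 = 0.44 × 0.0908427 = 0.0399708
  π_4·p_4 = 0.07 × 0.103239 = 0.00722671
Denominator: 0.00791393 + 0.0118915 + 0.0399708 + 0.00722671 = 0.0670029
Responsibility of Population 1: 0.00791393 / 0.0670029 ≈ 0.118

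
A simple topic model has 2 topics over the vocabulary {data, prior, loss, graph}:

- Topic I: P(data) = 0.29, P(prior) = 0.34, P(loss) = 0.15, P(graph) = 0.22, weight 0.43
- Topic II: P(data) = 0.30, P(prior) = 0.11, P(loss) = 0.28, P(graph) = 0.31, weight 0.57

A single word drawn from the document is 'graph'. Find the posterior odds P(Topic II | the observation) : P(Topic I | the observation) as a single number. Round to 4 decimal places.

1.8679

Since P(k|x) ∝ π_k f_k(x), the posterior odds are π_i f_i(x) / (π_j f_j(x)).
Component likelihoods at x = 'graph':
  L_I = P(graph | comp) = 0.22
  L_II = P(graph | comp) = 0.31
Posterior odds = (π_II·L_II) / (π_I·L_I) = (0.57·0.31) / (0.43·0.22) = 0.1767 / 0.0946 ≈ 1.8679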